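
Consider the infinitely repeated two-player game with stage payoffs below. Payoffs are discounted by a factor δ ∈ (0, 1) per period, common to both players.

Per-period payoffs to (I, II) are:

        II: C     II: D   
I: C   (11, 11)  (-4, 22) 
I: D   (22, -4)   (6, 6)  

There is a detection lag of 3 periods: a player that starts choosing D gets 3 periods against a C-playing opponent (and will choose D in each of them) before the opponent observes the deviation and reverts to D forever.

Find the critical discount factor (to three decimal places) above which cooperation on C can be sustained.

0.883

A deviator earns 22 for 3 periods, then 6 forever; cooperating earns 11 forever. Multiplying the IC by (1−δ):
11 ≥ 22(1−δ^3) + 6δ^3, so 16·δ^3 ≥ 11 and δ^3 ≥ 11/16.
δ ≥ (11/16)^(1/3) ≈ 0.883.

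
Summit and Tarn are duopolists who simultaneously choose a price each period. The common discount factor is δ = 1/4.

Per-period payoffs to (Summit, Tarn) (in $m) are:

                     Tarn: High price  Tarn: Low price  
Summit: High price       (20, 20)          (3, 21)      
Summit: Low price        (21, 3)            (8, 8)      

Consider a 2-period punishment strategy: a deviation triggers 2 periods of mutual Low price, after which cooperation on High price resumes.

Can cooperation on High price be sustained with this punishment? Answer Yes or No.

Yes

Comparing payoff streams over the 3 periods until play realigns: cooperate → 20(1+δ+…+δ^2); deviate → 21 + 8(δ+…+δ^2).
Cooperation is sustained iff (20−8)(δ+…+δ^2) ≥ 21−20.
δ+…+δ^2 = 1/4·(1−(1/4)^2)/(1−1/4) = 0.3125, and (21−20)/(20−8) = 0.0833.
0.3125 ≥ 0.0833, so cooperation is sustainable.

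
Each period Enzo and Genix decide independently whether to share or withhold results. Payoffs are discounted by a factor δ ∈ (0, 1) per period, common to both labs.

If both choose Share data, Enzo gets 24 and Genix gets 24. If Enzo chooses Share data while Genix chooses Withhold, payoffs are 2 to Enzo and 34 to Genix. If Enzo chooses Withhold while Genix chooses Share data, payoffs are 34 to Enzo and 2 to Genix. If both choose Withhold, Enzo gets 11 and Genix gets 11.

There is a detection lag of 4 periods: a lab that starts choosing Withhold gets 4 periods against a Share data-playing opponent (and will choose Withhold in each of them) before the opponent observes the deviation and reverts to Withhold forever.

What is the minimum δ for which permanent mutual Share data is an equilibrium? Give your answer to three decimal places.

Deviating for the 4 undetected periods gains 34−24 = 10 per period over cooperation, then loses 24−11 = 13 per period forever once punishment starts.
Gain: 10(1 + δ + … + δ^3); loss: 13·δ^4/(1−δ).
No profitable deviation ⇔ 10(1−δ^4) ≤ 13·δ^4, i.e. δ^4 ≥ 10/(10+13) = 10/23.
Hence δ ≥ (10/23)^(1/4) ≈ 0.812.

0.812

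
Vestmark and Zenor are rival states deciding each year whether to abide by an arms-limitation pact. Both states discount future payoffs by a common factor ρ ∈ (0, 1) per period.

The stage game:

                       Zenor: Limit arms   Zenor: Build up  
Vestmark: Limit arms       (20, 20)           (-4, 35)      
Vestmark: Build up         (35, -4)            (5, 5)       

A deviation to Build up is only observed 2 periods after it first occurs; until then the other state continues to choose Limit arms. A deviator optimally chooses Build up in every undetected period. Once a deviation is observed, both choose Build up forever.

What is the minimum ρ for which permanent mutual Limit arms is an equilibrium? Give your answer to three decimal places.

The best deviation is to choose Build up for all 2 undetected periods, earning 35 each, then 5 forever once detected.
Deviation value: 35(1−ρ^2)/(1−ρ) + 5ρ^2/(1−ρ); cooperation value: 20/(1−ρ).
IC: 20 ≥ 35(1−ρ^2) + 5ρ^2 = 35 − 30ρ^2.
So ρ^2 ≥ 15/30 = 1/2, giving ρ ≥ (1/2)^(1/2) ≈ 0.707.

0.707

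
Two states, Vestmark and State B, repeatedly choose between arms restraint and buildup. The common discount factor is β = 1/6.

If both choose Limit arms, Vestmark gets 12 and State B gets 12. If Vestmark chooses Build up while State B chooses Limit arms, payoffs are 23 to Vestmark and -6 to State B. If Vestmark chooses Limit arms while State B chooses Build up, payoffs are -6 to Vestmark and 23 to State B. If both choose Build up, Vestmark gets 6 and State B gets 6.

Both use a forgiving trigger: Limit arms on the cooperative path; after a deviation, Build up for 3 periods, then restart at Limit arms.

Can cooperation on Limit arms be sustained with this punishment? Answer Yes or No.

A one-shot deviation gives 23 now, then 6 for 3 periods, then back to 12.
Gain from deviating: (23−12) today; loss: (12−6) in each of the next 3 periods.
No-deviation condition: (12−6)(β+…+β^3) ≥ 23−12, i.e. β+…+β^3 ≥ 11/6.
At β = 1/6: β+…+β^3 = 0.1991 < 1.8333.
So cooperation is not sustainable.

No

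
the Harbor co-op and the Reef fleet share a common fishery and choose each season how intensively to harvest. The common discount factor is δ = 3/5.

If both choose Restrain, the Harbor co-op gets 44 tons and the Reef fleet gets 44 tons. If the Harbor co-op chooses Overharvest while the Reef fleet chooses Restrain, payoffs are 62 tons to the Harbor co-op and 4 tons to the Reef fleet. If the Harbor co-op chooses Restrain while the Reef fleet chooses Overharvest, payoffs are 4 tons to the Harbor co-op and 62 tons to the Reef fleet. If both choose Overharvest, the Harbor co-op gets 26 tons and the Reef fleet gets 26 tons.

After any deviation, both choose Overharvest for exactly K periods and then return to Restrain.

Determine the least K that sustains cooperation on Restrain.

3

No profitable deviation requires (44−26)(δ+…+δ^K) ≥ 62−44, i.e. δ+…+δ^K ≥ 1 ≈ 1.0000.
With δ = 3/5, the partial sums are K=1: 0.6000, K=2: 0.9600, K=3: 1.1760.
K = 3 is the first length at which the sum reaches 1.0000.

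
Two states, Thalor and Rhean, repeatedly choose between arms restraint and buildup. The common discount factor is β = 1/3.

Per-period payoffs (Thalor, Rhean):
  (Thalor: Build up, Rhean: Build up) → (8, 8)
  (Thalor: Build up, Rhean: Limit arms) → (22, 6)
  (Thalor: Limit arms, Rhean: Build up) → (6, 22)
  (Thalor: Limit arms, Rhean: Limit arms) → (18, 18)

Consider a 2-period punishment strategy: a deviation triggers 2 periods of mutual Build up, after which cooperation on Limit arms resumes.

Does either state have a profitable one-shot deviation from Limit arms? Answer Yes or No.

Comparing payoff streams over the 3 periods until play realigns: cooperate → 18(1+β+…+β^2); deviate → 22 + 8(β+…+β^2).
Cooperation is sustained iff (18−8)(β+…+β^2) ≥ 22−18.
β+…+β^2 = 1/3·(1−(1/3)^2)/(1−1/3) = 0.4444, and (22−18)/(18−8) = 0.4000.
0.4444 ≥ 0.4000, so cooperation is sustainable.

No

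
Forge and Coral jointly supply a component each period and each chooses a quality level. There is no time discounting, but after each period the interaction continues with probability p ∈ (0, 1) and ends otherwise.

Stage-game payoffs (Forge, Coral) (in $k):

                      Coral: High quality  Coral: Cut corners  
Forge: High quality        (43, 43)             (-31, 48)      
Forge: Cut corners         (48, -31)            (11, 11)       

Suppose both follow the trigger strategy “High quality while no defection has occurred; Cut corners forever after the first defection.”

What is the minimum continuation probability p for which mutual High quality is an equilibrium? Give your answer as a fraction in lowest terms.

5/37

With no time discounting, the continuation probability p plays the role of the discount factor.
Grim-trigger IC: 43/(1−p) ≥ 48 + 11p/(1−p) ⇒ p ≥ (48−43)/(48−11) = 5/37.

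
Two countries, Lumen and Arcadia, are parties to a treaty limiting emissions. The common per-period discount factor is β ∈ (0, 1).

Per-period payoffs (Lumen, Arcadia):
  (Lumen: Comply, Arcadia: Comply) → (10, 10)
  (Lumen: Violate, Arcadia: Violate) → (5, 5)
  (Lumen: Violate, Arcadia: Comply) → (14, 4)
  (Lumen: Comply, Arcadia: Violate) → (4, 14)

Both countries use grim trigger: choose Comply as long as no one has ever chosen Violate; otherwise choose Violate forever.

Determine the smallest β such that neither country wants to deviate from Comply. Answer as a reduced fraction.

4/9

10/(1−β) ≥ 14 + 5β/(1−β)
10 ≥ 14 − 9β
β ≥ 4/9.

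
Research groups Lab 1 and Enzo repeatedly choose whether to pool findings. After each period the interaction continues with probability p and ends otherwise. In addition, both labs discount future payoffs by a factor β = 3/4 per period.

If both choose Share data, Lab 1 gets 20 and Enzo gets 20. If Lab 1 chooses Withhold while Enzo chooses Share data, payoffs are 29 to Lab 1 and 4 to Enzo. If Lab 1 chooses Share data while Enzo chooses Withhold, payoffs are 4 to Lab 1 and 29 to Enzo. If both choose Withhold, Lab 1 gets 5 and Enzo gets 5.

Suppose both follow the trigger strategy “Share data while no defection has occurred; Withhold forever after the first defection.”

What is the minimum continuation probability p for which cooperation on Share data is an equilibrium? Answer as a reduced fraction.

With continuation probability p and discount β, the effective per-period discount factor is βp.
Grim-trigger IC: βp ≥ (29−20)/(29−5) = 3/8.
So p ≥ (3/8)/(3/4) = 1/2.

1/2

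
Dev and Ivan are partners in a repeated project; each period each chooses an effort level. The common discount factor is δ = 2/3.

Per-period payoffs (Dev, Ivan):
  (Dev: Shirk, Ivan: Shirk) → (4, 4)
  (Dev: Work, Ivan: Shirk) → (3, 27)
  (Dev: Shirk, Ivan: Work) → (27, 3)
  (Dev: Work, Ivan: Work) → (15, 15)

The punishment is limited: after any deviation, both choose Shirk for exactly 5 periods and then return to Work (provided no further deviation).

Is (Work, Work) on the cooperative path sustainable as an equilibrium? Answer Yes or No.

IC: δ+…+δ^5 ≥ (27−15)/(15−4) = 12/11.
At δ = 2/3: partial sum = 1.7366 ≥ 1.0909. Cooperation sustainable.

Yes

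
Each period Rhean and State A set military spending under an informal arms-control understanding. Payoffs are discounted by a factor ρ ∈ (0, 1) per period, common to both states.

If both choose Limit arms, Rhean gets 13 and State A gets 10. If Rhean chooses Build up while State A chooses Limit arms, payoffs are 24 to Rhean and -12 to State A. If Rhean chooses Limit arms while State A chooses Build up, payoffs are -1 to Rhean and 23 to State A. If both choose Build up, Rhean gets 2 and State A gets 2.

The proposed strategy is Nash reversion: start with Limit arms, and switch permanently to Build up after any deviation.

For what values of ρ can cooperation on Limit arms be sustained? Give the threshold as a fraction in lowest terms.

13/21

Rhean: cooperation gives 13 each period; deviation gives 24 once then 2 forever.
  13/(1−ρ) ≥ 24 + 2ρ/(1−ρ) ⇒ ρ ≥ 11/22 = 1/2.
State A: cooperation gives 10 each period; deviation gives 23 once then 2 forever.
  ρ ≥ 13/21.
Both must hold, so the binding constraint is State A's: ρ ≥ 13/21.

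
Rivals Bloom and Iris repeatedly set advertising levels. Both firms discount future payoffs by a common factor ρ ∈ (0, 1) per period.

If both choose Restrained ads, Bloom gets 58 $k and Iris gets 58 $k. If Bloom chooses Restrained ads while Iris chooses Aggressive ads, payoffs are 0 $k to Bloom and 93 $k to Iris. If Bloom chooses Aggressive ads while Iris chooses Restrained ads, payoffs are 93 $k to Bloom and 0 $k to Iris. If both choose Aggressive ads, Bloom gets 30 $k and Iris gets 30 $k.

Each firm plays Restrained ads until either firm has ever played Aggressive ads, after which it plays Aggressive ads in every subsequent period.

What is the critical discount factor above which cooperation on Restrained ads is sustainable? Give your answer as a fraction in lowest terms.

One-period gain from deviating is 93 − 58 = 35. The loss is 58 − 30 = 28 in every subsequent period, with present value 28·ρ/(1−ρ).
Deviation is unprofitable when 28·ρ/(1−ρ) ≥ 35, i.e. ρ/(1−ρ) ≥ 5/4.
Equivalently ρ ≥ 35/(35+28) = 5/9.

5/9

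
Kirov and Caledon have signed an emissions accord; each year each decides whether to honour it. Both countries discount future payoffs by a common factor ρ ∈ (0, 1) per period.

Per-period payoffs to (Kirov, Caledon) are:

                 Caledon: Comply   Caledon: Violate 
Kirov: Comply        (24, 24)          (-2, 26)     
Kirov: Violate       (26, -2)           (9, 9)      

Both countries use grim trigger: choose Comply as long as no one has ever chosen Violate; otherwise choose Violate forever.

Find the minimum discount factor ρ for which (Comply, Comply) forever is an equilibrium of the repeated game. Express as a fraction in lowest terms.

Under grim trigger the critical discount factor is (T−C)/(T−P) with T = 26, C = 24, P = 9.
ρ* = (26−24)/(26−9) = 2/17.

2/17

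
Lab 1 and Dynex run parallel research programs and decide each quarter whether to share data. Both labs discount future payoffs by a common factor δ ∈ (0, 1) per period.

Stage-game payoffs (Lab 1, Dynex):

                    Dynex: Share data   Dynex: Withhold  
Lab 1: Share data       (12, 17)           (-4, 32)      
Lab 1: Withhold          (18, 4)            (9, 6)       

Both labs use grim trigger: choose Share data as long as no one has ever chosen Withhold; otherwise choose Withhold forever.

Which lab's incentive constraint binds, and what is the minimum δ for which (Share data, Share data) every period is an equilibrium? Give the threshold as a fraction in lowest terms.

Lab 1; δ ≥ 2/3

For Lab 1: deviation gain 18−12 = 6, per-period punishment loss 12−9 = 3. IC gives δ ≥ 6/9 = 2/3.
For Dynex: gain 15, loss 11 per period, so δ ≥ 15/26.
The tighter constraint is Lab 1's, so cooperation needs δ ≥ 2/3.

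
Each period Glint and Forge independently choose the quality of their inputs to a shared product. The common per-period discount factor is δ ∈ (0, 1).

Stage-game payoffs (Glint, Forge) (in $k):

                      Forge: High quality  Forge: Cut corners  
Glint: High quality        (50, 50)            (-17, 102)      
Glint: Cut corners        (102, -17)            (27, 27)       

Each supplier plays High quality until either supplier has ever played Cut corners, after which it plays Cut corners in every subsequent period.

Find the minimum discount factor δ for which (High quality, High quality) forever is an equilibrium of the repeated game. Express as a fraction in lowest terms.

Cooperation forever yields 50 each period: 50/(1−δ).
Deviating yields 102 once, then 27 forever: 102 + 27δ/(1−δ).
No profitable deviation requires 50/(1−δ) ≥ 102 + 27δ/(1−δ).
Multiplying by (1−δ): 50 ≥ 102(1−δ) + 27δ = 102 − 75δ.
So 75δ ≥ 52, i.e. δ ≥ 52/75.

52/75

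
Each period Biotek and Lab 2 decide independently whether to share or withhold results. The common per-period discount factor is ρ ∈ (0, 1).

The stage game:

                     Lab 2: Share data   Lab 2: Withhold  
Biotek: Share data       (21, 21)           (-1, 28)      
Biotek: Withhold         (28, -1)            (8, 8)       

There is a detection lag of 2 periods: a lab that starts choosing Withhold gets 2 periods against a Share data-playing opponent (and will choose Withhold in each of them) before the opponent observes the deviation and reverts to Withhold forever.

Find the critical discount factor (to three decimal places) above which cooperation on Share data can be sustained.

0.592

The best deviation is to choose Withhold for all 2 undetected periods, earning 28 each, then 8 forever once detected.
Deviation value: 28(1−ρ^2)/(1−ρ) + 8ρ^2/(1−ρ); cooperation value: 21/(1−ρ).
IC: 21 ≥ 28(1−ρ^2) + 8ρ^2 = 28 − 20ρ^2.
So ρ^2 ≥ 7/20, giving ρ ≥ (7/20)^(1/2) ≈ 0.592.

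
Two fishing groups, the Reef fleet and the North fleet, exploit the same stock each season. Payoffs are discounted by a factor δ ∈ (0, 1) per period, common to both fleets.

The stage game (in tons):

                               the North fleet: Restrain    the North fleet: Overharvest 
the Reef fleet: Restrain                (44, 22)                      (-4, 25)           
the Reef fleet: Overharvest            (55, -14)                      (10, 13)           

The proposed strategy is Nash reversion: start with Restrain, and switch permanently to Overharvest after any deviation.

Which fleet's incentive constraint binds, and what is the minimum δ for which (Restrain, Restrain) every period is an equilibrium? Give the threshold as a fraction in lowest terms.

the North fleet; δ ≥ 1/4

the Reef fleet: cooperation gives 44 each period; deviation gives 55 once then 10 forever.
  44/(1−δ) ≥ 55 + 10δ/(1−δ) ⇒ δ ≥ 11/45.
the North fleet: cooperation gives 22 each period; deviation gives 25 once then 13 forever.
  δ ≥ 3/12 = 1/4.
Both must hold, so the binding constraint is the North fleet's: δ ≥ 1/4.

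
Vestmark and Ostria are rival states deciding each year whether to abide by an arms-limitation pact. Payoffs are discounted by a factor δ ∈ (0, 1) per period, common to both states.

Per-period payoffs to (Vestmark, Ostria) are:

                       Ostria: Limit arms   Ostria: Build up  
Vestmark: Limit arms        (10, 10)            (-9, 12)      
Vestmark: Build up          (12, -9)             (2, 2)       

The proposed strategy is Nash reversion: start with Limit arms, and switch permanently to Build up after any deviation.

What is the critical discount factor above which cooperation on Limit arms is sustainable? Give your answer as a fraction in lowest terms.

1/5

10/(1−δ) ≥ 12 + 2δ/(1−δ)
10 ≥ 12 − 10δ
δ ≥ 2/10 = 1/5.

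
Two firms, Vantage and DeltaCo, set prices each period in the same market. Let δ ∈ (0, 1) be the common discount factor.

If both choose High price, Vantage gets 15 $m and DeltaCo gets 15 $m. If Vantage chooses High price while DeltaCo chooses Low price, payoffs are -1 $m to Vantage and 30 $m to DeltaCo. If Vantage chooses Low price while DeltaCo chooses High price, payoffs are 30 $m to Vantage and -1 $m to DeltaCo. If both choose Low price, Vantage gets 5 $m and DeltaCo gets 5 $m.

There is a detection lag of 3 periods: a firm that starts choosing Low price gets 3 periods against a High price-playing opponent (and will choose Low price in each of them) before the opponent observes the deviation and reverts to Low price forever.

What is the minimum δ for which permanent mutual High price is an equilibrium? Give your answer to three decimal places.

A deviator earns 30 for 3 periods, then 5 forever; cooperating earns 15 forever. Multiplying the IC by (1−δ):
15 ≥ 30(1−δ^3) + 5δ^3, so 25·δ^3 ≥ 15 and δ^3 ≥ 3/5.
δ ≥ (3/5)^(1/3) ≈ 0.843.

0.843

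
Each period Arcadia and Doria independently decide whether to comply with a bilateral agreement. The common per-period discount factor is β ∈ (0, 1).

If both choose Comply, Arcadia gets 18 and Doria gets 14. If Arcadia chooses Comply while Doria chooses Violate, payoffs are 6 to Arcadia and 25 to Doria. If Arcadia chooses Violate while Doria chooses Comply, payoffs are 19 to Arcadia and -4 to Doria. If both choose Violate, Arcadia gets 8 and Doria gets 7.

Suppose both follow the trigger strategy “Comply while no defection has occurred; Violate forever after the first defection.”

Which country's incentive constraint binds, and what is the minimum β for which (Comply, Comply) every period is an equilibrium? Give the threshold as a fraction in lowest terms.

Doria; β ≥ 11/18

Arcadia's threshold: (19−18)/(19−8) = 1/11.
Doria's threshold: (25−14)/(25−7) = 11/18.
1/11 < 11/18, so Doria binds and β* = 11/18.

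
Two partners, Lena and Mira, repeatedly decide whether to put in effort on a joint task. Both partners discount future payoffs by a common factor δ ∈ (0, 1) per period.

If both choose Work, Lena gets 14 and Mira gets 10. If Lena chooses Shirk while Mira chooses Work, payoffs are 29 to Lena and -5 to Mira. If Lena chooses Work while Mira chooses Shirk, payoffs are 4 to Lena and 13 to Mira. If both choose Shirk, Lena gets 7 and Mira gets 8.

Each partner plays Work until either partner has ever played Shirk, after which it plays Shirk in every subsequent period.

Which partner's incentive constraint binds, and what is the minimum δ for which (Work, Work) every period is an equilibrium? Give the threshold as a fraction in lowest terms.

Lena: cooperation gives 14 each period; deviation gives 29 once then 7 forever.
  14/(1−δ) ≥ 29 + 7δ/(1−δ) ⇒ δ ≥ 15/22.
Mira: cooperation gives 10 each period; deviation gives 13 once then 8 forever.
  δ ≥ 3/5.
Both must hold, so the binding constraint is Lena's: δ ≥ 15/22.

Lena; δ ≥ 15/22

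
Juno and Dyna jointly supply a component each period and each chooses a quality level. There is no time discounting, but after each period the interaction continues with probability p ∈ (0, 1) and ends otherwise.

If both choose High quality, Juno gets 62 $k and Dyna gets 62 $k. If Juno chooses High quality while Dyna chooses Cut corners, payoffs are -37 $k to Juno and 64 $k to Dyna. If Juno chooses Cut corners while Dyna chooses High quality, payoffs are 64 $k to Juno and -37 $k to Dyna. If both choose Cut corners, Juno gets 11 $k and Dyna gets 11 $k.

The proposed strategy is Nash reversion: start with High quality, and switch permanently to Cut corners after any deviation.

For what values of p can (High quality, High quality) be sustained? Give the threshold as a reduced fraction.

2/53

With no time discounting, the continuation probability p plays the role of the discount factor.
Grim-trigger IC: 62/(1−p) ≥ 64 + 11p/(1−p) ⇒ p ≥ (64−62)/(64−11) = 2/53.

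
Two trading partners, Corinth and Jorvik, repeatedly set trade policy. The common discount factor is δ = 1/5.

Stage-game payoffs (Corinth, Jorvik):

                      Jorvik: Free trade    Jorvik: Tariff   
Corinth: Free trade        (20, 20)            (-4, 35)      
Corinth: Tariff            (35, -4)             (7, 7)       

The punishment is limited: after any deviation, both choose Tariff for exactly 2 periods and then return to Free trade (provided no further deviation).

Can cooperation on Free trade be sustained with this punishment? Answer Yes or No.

No

A one-shot deviation gives 35 now, then 7 for 2 periods, then back to 20.
Gain from deviating: (35−20) today; loss: (20−7) in each of the next 2 periods.
No-deviation condition: (20−7)(δ+…+δ^2) ≥ 35−20, i.e. δ+…+δ^2 ≥ 15/13.
At δ = 1/5: δ+…+δ^2 = 0.2400 < 1.1538.
So cooperation is not sustainable.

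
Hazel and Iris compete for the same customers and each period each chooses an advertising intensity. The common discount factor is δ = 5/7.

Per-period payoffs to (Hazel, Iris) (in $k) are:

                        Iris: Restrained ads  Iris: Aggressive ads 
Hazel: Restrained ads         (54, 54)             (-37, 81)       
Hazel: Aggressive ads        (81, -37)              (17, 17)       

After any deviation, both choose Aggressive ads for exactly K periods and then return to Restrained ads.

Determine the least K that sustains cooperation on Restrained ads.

Need Σ_{k=1}^{K} δ^k ≥ (81−54)/(54−17) = 0.7297 at δ = 5/7.
At K = 1 the sum is 0.7143 < 0.7297; at K = 2 it is 1.2245 ≥ 0.7297.
So the minimum punishment length is K = 2.

2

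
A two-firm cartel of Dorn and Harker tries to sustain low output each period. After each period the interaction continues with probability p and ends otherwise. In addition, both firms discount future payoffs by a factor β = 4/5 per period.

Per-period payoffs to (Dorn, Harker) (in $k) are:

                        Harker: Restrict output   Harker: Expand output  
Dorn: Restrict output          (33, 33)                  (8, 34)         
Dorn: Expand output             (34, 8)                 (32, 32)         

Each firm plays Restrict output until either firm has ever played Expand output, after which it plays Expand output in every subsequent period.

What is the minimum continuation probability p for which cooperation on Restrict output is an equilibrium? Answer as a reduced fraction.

5/8

With continuation probability p and discount β, the effective per-period discount factor is βp.
Grim-trigger IC: βp ≥ (34−33)/(34−32) = 1/2.
So p ≥ (1/2)/(4/5) = 5/8.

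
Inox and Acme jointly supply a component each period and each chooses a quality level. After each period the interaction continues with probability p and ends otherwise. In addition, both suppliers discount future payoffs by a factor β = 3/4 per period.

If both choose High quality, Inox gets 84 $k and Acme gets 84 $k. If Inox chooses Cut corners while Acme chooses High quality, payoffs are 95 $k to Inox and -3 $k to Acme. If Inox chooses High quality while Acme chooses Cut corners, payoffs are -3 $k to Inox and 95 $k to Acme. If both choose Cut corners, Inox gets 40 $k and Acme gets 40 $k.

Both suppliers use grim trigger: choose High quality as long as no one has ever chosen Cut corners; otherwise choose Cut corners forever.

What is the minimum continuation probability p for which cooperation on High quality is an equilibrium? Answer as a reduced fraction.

4/15

With continuation probability p and discount β, the effective per-period discount factor is βp.
Grim-trigger IC: βp ≥ (95−84)/(95−40) = 1/5.
So p ≥ (1/5)/(3/4) = 4/15.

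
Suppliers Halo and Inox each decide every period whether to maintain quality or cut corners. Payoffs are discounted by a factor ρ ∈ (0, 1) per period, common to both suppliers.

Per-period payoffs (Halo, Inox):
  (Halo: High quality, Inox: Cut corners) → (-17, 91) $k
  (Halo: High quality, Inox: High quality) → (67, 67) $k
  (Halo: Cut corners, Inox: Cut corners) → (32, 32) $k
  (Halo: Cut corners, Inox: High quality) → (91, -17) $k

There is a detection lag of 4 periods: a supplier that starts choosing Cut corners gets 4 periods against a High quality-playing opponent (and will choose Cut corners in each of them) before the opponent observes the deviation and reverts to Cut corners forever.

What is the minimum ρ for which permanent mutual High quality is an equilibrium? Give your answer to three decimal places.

The best deviation is to choose Cut corners for all 4 undetected periods, earning 91 each, then 32 forever once detected.
Deviation value: 91(1−ρ^4)/(1−ρ) + 32ρ^4/(1−ρ); cooperation value: 67/(1−ρ).
IC: 67 ≥ 91(1−ρ^4) + 32ρ^4 = 91 − 59ρ^4.
So ρ^4 ≥ 24/59, giving ρ ≥ (24/59)^(1/4) ≈ 0.799.

0.799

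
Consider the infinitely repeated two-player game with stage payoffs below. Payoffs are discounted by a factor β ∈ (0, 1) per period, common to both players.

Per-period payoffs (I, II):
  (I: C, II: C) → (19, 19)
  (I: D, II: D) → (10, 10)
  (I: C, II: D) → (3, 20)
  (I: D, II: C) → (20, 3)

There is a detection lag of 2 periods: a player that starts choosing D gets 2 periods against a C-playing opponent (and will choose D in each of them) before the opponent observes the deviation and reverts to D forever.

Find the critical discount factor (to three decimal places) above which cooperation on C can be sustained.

0.316

Deviating for the 2 undetected periods gains 20−19 = 1 per period over cooperation, then loses 19−10 = 9 per period forever once punishment starts.
Gain: 1(1 + β + … + β^1); loss: 9·β^2/(1−β).
No profitable deviation ⇔ 1(1−β^2) ≤ 9·β^2, i.e. β^2 ≥ 1/(1+9) = 1/10.
Hence β ≥ (1/10)^(1/2) ≈ 0.316.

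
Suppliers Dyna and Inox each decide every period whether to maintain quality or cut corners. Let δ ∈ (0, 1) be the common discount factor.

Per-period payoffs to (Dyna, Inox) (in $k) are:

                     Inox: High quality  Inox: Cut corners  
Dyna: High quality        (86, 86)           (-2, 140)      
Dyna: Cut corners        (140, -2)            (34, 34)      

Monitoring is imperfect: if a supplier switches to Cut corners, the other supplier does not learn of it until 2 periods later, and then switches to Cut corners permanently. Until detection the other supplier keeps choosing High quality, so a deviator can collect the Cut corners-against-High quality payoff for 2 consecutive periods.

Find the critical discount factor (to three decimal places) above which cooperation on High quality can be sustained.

A deviator earns 140 for 2 periods, then 34 forever; cooperating earns 86 forever. Multiplying the IC by (1−δ):
86 ≥ 140(1−δ^2) + 34δ^2, so 106·δ^2 ≥ 54 and δ^2 ≥ 27/53.
δ ≥ (27/53)^(1/2) ≈ 0.714.

0.714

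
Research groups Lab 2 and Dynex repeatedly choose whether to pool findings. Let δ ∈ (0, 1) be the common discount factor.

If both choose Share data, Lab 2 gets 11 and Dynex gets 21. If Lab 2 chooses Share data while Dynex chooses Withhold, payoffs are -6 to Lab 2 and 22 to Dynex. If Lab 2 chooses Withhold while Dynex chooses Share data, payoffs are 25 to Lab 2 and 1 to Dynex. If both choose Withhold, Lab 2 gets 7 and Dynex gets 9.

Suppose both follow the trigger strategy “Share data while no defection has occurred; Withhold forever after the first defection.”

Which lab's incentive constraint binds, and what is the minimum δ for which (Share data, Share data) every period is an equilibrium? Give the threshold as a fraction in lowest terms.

Lab 2; δ ≥ 7/9

Lab 2: cooperation gives 11 each period; deviation gives 25 once then 7 forever.
  11/(1−δ) ≥ 25 + 7δ/(1−δ) ⇒ δ ≥ 14/18 = 7/9.
Dynex: cooperation gives 21 each period; deviation gives 22 once then 9 forever.
  δ ≥ 1/13.
Both must hold, so the binding constraint is Lab 2's: δ ≥ 7/9.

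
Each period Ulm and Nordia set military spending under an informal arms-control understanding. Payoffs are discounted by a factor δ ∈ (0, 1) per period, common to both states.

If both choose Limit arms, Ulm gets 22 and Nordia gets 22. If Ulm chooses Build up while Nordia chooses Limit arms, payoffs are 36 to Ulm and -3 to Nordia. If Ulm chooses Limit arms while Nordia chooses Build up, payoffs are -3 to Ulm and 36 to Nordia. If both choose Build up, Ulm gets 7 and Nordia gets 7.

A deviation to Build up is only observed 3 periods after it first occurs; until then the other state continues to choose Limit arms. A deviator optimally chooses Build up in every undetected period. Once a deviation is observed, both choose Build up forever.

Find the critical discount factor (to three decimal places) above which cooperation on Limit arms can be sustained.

The best deviation is to choose Build up for all 3 undetected periods, earning 36 each, then 7 forever once detected.
Deviation value: 36(1−δ^3)/(1−δ) + 7δ^3/(1−δ); cooperation value: 22/(1−δ).
IC: 22 ≥ 36(1−δ^3) + 7δ^3 = 36 − 29δ^3.
So δ^3 ≥ 14/29, giving δ ≥ (14/29)^(1/3) ≈ 0.784.

0.784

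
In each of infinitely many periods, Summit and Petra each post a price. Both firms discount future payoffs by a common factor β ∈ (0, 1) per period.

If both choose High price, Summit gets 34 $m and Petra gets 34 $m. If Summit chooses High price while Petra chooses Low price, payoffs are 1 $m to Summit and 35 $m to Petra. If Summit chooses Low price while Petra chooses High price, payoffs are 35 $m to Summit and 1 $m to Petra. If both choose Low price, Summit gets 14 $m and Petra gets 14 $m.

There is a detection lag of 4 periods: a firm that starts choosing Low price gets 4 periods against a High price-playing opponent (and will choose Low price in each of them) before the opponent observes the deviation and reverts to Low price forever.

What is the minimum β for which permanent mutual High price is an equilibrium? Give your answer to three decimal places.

Deviating for the 4 undetected periods gains 35−34 = 1 per period over cooperation, then loses 34−14 = 20 per period forever once punishment starts.
Gain: 1(1 + β + … + β^3); loss: 20·β^4/(1−β).
No profitable deviation ⇔ 1(1−β^4) ≤ 20·β^4, i.e. β^4 ≥ 1/(1+20) = 1/21.
Hence β ≥ (1/21)^(1/4) ≈ 0.467.

0.467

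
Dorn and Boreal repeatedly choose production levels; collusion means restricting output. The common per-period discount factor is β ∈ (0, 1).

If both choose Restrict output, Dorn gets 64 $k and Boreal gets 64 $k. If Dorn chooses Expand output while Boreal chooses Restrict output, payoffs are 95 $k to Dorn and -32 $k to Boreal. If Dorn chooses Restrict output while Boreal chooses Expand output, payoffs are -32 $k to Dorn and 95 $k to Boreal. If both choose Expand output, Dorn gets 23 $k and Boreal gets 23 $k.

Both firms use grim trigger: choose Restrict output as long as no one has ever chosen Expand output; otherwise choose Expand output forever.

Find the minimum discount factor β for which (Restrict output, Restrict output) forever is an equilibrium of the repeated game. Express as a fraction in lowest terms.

31/72

Under grim trigger the critical discount factor is (T−C)/(T−P) with T = 95, C = 64, P = 23.
β* = (95−64)/(95−23) = 31/72.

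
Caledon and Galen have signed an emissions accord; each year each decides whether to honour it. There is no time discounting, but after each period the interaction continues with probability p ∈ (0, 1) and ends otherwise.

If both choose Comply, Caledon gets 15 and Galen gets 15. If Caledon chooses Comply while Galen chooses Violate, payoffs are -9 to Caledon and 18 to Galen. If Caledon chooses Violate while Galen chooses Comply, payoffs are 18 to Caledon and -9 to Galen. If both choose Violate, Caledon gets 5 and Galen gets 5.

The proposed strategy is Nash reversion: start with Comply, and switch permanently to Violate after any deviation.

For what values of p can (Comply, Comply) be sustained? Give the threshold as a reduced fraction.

Expected cooperation value is 15 + p·15 + p²·15 + … = 15/(1−p); deviation gives 18 + p·5/(1−p).
15 ≥ 18(1−p) + 5p ⇒ 13p ≥ 3 ⇒ p ≥ 3/13.

3/13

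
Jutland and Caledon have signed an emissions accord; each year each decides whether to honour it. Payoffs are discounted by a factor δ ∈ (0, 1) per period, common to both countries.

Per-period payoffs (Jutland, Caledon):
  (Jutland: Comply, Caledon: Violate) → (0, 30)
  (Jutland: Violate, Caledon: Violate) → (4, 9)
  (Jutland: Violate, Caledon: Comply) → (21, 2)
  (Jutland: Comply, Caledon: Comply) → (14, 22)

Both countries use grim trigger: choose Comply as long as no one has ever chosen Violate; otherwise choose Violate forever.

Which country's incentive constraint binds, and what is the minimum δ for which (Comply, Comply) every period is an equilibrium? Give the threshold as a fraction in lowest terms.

Jutland's threshold: (21−14)/(21−4) = 7/17.
Caledon's threshold: (30−22)/(30−9) = 8/21.
7/17 > 8/21, so Jutland binds and δ* = 7/17.

Jutland; δ ≥ 7/17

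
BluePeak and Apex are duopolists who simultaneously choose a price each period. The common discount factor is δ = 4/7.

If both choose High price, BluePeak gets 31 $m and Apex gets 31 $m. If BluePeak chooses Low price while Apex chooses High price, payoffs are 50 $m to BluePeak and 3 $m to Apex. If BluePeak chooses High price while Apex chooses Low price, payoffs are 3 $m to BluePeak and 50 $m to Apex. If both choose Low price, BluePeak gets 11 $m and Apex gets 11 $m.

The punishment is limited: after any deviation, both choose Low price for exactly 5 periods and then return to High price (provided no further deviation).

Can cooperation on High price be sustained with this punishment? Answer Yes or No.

Comparing payoff streams over the 6 periods until play realigns: cooperate → 31(1+δ+…+δ^5); deviate → 50 + 11(δ+…+δ^5).
Cooperation is sustained iff (31−11)(δ+…+δ^5) ≥ 50−31.
δ+…+δ^5 = 4/7·(1−(4/7)^5)/(1−4/7) = 1.2521, and (50−31)/(31−11) = 0.9500.
1.2521 ≥ 0.9500, so cooperation is sustainable.

Yes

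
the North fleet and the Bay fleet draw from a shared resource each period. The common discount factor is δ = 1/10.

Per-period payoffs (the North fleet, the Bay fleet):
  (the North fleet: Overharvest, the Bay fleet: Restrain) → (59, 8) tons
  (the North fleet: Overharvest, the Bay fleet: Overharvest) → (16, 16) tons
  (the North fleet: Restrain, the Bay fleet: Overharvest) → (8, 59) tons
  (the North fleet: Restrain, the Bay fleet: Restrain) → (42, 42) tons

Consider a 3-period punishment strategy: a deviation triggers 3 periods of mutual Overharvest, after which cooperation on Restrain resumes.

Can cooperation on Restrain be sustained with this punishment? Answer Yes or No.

No

IC: δ+…+δ^3 ≥ (59−42)/(42−16) = 17/26.
At δ = 1/10: partial sum = 0.1110 < 0.6538. Cooperation not sustainable.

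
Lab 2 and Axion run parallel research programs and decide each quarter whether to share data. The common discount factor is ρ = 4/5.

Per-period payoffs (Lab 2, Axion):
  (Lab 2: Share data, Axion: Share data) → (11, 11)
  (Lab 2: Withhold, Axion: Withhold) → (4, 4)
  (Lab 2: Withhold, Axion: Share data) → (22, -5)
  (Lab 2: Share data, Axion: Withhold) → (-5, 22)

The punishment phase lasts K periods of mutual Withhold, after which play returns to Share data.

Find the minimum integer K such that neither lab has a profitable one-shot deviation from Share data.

Need Σ_{k=1}^{K} ρ^k ≥ (22−11)/(11−4) = 1.5714 at ρ = 4/5.
At K = 2 the sum is 1.4400 < 1.5714; at K = 3 it is 1.9520 ≥ 1.5714.
So the minimum punishment length is K = 3.

3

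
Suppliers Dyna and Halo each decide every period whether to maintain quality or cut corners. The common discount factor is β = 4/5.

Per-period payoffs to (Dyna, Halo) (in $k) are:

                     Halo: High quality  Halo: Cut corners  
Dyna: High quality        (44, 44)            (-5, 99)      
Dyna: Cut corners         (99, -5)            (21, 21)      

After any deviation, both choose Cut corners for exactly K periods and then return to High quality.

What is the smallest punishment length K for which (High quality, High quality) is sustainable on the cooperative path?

Need Σ_{k=1}^{K} β^k ≥ (99−44)/(44−21) = 2.3913 at β = 4/5.
At K = 4 the sum is 2.3616 < 2.3913; at K = 5 it is 2.6893 ≥ 2.3913.
So the minimum punishment length is K = 5.

5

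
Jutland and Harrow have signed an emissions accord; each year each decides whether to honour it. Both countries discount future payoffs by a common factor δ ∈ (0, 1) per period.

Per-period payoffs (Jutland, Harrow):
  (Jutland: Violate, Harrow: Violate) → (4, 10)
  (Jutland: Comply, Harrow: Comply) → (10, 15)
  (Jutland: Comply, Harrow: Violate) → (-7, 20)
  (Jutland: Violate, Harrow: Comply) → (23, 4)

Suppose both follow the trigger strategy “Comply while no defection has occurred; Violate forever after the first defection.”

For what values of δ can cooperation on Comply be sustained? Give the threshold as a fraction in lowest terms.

Jutland's threshold: (23−10)/(23−4) = 13/19.
Harrow's threshold: (20−15)/(20−10) = 1/2.
13/19 > 1/2, so Jutland binds and δ* = 13/19.

13/19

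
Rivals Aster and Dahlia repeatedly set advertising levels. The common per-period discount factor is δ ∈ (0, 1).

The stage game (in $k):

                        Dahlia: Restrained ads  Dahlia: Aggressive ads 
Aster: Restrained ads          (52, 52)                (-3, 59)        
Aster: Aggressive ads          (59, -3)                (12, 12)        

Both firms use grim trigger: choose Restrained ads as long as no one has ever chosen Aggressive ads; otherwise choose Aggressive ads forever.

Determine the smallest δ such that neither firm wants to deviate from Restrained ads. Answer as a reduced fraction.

7/47

Under grim trigger the critical discount factor is (T−C)/(T−P) with T = 59, C = 52, P = 12.
δ* = (59−52)/(59−12) = 7/47.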